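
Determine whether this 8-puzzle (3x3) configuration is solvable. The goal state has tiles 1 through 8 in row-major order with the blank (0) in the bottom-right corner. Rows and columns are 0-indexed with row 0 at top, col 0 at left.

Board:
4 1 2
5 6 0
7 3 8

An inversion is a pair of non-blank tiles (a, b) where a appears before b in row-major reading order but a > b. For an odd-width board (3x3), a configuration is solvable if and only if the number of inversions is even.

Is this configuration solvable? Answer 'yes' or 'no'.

Answer: yes

Derivation:
Inversions (pairs i<j in row-major order where tile[i] > tile[j] > 0): 6
6 is even, so the puzzle is solvable.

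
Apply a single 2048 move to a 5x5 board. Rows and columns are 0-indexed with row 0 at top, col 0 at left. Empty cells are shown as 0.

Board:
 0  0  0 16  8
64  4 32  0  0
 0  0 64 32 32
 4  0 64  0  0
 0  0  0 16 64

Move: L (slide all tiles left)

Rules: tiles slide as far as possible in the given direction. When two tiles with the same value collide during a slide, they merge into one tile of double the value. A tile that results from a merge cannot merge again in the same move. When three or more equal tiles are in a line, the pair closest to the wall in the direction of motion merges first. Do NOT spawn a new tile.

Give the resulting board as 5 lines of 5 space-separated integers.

Answer: 16  8  0  0  0
64  4 32  0  0
64 64  0  0  0
 4 64  0  0  0
16 64  0  0  0

Derivation:
Slide left:
row 0: [0, 0, 0, 16, 8] -> [16, 8, 0, 0, 0]
row 1: [64, 4, 32, 0, 0] -> [64, 4, 32, 0, 0]
row 2: [0, 0, 64, 32, 32] -> [64, 64, 0, 0, 0]
row 3: [4, 0, 64, 0, 0] -> [4, 64, 0, 0, 0]
row 4: [0, 0, 0, 16, 64] -> [16, 64, 0, 0, 0]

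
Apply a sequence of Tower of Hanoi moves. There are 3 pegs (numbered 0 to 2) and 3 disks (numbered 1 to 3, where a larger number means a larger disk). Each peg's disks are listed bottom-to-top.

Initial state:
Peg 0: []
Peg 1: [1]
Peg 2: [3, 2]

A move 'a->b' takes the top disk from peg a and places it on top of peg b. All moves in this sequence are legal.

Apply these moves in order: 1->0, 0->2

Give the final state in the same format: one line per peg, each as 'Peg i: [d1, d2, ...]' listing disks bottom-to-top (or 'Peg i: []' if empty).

After move 1 (1->0):
Peg 0: [1]
Peg 1: []
Peg 2: [3, 2]

After move 2 (0->2):
Peg 0: []
Peg 1: []
Peg 2: [3, 2, 1]

Answer: Peg 0: []
Peg 1: []
Peg 2: [3, 2, 1]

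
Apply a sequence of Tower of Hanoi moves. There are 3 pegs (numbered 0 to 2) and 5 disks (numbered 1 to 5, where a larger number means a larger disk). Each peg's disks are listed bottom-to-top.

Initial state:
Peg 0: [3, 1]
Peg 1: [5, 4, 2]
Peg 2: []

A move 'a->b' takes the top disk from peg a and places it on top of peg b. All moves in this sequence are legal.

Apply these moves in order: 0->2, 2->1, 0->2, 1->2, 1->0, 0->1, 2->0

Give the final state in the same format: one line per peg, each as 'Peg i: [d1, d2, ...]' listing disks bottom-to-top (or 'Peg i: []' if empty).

After move 1 (0->2):
Peg 0: [3]
Peg 1: [5, 4, 2]
Peg 2: [1]

After move 2 (2->1):
Peg 0: [3]
Peg 1: [5, 4, 2, 1]
Peg 2: []

After move 3 (0->2):
Peg 0: []
Peg 1: [5, 4, 2, 1]
Peg 2: [3]

After move 4 (1->2):
Peg 0: []
Peg 1: [5, 4, 2]
Peg 2: [3, 1]

After move 5 (1->0):
Peg 0: [2]
Peg 1: [5, 4]
Peg 2: [3, 1]

After move 6 (0->1):
Peg 0: []
Peg 1: [5, 4, 2]
Peg 2: [3, 1]

After move 7 (2->0):
Peg 0: [1]
Peg 1: [5, 4, 2]
Peg 2: [3]

Answer: Peg 0: [1]
Peg 1: [5, 4, 2]
Peg 2: [3]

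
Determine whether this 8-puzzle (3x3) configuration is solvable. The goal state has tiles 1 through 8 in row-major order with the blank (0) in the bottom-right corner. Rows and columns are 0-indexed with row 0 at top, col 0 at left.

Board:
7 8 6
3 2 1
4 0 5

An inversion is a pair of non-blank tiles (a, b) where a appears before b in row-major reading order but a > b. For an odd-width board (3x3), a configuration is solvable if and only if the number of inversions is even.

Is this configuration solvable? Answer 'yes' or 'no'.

Inversions (pairs i<j in row-major order where tile[i] > tile[j] > 0): 20
20 is even, so the puzzle is solvable.

Answer: yes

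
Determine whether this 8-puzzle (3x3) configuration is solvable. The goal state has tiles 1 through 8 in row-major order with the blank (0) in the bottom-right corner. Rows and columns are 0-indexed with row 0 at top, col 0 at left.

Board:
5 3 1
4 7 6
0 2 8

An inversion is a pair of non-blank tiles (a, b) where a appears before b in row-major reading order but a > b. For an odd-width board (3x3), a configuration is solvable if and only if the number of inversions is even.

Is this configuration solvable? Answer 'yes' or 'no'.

Answer: yes

Derivation:
Inversions (pairs i<j in row-major order where tile[i] > tile[j] > 0): 10
10 is even, so the puzzle is solvable.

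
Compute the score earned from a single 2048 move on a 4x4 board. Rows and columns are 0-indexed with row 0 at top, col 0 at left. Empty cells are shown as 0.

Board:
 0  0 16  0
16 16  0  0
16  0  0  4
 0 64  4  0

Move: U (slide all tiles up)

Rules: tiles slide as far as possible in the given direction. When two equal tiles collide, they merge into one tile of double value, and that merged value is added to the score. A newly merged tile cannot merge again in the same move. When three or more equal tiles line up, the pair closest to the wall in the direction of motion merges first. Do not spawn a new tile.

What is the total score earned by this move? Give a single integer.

Answer: 32

Derivation:
Slide up:
col 0: [0, 16, 16, 0] -> [32, 0, 0, 0]  score +32 (running 32)
col 1: [0, 16, 0, 64] -> [16, 64, 0, 0]  score +0 (running 32)
col 2: [16, 0, 0, 4] -> [16, 4, 0, 0]  score +0 (running 32)
col 3: [0, 0, 4, 0] -> [4, 0, 0, 0]  score +0 (running 32)
Board after move:
32 16 16  4
 0 64  4  0
 0  0  0  0
 0  0  0  0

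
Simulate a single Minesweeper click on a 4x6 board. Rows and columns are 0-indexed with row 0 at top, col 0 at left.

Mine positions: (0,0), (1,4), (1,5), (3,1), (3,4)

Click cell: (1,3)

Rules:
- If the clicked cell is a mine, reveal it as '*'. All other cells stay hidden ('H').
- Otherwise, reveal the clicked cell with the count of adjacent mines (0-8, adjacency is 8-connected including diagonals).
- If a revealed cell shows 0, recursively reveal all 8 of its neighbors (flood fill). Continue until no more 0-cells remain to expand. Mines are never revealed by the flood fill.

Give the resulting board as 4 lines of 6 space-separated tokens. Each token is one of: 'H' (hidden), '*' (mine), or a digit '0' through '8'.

H H H H H H
H H H 1 H H
H H H H H H
H H H H H H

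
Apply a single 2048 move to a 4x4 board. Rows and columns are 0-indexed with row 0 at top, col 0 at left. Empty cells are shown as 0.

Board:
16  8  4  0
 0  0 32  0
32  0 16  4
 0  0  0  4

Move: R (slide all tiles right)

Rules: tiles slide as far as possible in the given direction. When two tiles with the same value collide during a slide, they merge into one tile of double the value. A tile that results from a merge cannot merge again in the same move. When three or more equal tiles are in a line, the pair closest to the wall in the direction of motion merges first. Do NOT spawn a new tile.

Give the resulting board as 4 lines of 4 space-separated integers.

Slide right:
row 0: [16, 8, 4, 0] -> [0, 16, 8, 4]
row 1: [0, 0, 32, 0] -> [0, 0, 0, 32]
row 2: [32, 0, 16, 4] -> [0, 32, 16, 4]
row 3: [0, 0, 0, 4] -> [0, 0, 0, 4]

Answer:  0 16  8  4
 0  0  0 32
 0 32 16  4
 0  0  0  4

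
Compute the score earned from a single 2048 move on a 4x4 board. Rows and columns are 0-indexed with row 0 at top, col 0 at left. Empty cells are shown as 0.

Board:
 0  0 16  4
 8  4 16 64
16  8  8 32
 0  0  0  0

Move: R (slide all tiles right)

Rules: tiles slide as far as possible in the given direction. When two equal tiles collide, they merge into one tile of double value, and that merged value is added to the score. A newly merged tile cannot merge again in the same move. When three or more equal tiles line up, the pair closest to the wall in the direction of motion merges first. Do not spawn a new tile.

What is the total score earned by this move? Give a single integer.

Answer: 16

Derivation:
Slide right:
row 0: [0, 0, 16, 4] -> [0, 0, 16, 4]  score +0 (running 0)
row 1: [8, 4, 16, 64] -> [8, 4, 16, 64]  score +0 (running 0)
row 2: [16, 8, 8, 32] -> [0, 16, 16, 32]  score +16 (running 16)
row 3: [0, 0, 0, 0] -> [0, 0, 0, 0]  score +0 (running 16)
Board after move:
 0  0 16  4
 8  4 16 64
 0 16 16 32
 0  0  0  0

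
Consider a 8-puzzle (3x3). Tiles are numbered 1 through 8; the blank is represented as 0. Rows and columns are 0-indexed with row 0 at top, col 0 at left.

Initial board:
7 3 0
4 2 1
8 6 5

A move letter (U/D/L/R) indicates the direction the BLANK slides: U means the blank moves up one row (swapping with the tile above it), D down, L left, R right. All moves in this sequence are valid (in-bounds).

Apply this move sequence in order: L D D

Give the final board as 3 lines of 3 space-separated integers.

Answer: 7 2 3
4 6 1
8 0 5

Derivation:
After move 1 (L):
7 0 3
4 2 1
8 6 5

After move 2 (D):
7 2 3
4 0 1
8 6 5

After move 3 (D):
7 2 3
4 6 1
8 0 5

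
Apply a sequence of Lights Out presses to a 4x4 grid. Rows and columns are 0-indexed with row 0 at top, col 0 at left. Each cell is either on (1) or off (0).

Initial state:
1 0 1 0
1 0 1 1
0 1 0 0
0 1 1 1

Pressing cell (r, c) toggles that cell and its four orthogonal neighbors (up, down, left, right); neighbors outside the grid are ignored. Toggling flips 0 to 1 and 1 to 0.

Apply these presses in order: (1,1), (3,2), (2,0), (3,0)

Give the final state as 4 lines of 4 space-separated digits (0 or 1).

Answer: 1 1 1 0
1 1 0 1
0 1 1 0
0 1 0 0

Derivation:
After press 1 at (1,1):
1 1 1 0
0 1 0 1
0 0 0 0
0 1 1 1

After press 2 at (3,2):
1 1 1 0
0 1 0 1
0 0 1 0
0 0 0 0

After press 3 at (2,0):
1 1 1 0
1 1 0 1
1 1 1 0
1 0 0 0

After press 4 at (3,0):
1 1 1 0
1 1 0 1
0 1 1 0
0 1 0 0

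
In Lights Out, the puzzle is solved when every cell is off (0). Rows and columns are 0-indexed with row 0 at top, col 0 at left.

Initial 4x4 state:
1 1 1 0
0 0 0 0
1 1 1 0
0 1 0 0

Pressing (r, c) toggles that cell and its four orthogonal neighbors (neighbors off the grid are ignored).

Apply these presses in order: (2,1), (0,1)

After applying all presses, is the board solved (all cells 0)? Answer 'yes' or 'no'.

Answer: yes

Derivation:
After press 1 at (2,1):
1 1 1 0
0 1 0 0
0 0 0 0
0 0 0 0

After press 2 at (0,1):
0 0 0 0
0 0 0 0
0 0 0 0
0 0 0 0

Lights still on: 0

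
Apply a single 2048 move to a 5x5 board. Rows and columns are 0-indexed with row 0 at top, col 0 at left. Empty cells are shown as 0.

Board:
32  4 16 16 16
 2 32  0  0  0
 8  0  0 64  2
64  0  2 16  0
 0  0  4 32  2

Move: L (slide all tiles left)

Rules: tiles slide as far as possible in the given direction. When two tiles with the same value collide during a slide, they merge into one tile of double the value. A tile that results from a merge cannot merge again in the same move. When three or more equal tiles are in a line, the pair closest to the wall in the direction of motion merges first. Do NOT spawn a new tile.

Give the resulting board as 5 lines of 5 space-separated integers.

Slide left:
row 0: [32, 4, 16, 16, 16] -> [32, 4, 32, 16, 0]
row 1: [2, 32, 0, 0, 0] -> [2, 32, 0, 0, 0]
row 2: [8, 0, 0, 64, 2] -> [8, 64, 2, 0, 0]
row 3: [64, 0, 2, 16, 0] -> [64, 2, 16, 0, 0]
row 4: [0, 0, 4, 32, 2] -> [4, 32, 2, 0, 0]

Answer: 32  4 32 16  0
 2 32  0  0  0
 8 64  2  0  0
64  2 16  0  0
 4 32  2  0  0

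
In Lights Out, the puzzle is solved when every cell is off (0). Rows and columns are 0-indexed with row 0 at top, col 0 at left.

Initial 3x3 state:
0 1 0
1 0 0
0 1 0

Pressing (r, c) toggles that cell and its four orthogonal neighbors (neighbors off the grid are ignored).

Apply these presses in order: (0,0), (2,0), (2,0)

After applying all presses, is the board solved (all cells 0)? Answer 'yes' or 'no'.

After press 1 at (0,0):
1 0 0
0 0 0
0 1 0

After press 2 at (2,0):
1 0 0
1 0 0
1 0 0

After press 3 at (2,0):
1 0 0
0 0 0
0 1 0

Lights still on: 2

Answer: no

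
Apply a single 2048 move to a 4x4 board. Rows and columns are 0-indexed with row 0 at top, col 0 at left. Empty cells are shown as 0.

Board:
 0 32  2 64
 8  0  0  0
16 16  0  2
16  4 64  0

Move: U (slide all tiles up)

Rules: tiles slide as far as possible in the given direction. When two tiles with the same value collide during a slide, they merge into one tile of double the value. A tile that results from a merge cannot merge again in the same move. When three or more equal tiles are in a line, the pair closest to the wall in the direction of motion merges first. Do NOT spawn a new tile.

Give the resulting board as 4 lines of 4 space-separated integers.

Answer:  8 32  2 64
32 16 64  2
 0  4  0  0
 0  0  0  0

Derivation:
Slide up:
col 0: [0, 8, 16, 16] -> [8, 32, 0, 0]
col 1: [32, 0, 16, 4] -> [32, 16, 4, 0]
col 2: [2, 0, 0, 64] -> [2, 64, 0, 0]
col 3: [64, 0, 2, 0] -> [64, 2, 0, 0]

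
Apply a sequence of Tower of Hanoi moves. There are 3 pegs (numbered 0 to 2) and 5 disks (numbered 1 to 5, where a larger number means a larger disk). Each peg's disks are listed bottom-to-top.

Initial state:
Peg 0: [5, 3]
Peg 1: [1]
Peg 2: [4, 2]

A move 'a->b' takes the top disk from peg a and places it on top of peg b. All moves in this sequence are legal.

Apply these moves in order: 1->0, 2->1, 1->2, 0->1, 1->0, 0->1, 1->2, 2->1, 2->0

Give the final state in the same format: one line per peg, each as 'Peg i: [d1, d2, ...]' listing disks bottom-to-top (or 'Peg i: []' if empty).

After move 1 (1->0):
Peg 0: [5, 3, 1]
Peg 1: []
Peg 2: [4, 2]

After move 2 (2->1):
Peg 0: [5, 3, 1]
Peg 1: [2]
Peg 2: [4]

After move 3 (1->2):
Peg 0: [5, 3, 1]
Peg 1: []
Peg 2: [4, 2]

After move 4 (0->1):
Peg 0: [5, 3]
Peg 1: [1]
Peg 2: [4, 2]

After move 5 (1->0):
Peg 0: [5, 3, 1]
Peg 1: []
Peg 2: [4, 2]

After move 6 (0->1):
Peg 0: [5, 3]
Peg 1: [1]
Peg 2: [4, 2]

After move 7 (1->2):
Peg 0: [5, 3]
Peg 1: []
Peg 2: [4, 2, 1]

After move 8 (2->1):
Peg 0: [5, 3]
Peg 1: [1]
Peg 2: [4, 2]

After move 9 (2->0):
Peg 0: [5, 3, 2]
Peg 1: [1]
Peg 2: [4]

Answer: Peg 0: [5, 3, 2]
Peg 1: [1]
Peg 2: [4]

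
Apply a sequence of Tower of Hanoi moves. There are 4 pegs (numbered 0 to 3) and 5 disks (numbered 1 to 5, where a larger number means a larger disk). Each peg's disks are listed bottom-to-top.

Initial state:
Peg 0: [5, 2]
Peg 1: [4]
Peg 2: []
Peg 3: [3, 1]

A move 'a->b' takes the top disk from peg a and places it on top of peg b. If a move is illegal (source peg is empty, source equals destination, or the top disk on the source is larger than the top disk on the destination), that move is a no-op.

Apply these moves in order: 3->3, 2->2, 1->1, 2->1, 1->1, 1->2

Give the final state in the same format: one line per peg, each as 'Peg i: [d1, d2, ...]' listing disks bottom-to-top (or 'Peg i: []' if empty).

Answer: Peg 0: [5, 2]
Peg 1: []
Peg 2: [4]
Peg 3: [3, 1]

Derivation:
After move 1 (3->3):
Peg 0: [5, 2]
Peg 1: [4]
Peg 2: []
Peg 3: [3, 1]

After move 2 (2->2):
Peg 0: [5, 2]
Peg 1: [4]
Peg 2: []
Peg 3: [3, 1]

After move 3 (1->1):
Peg 0: [5, 2]
Peg 1: [4]
Peg 2: []
Peg 3: [3, 1]

After move 4 (2->1):
Peg 0: [5, 2]
Peg 1: [4]
Peg 2: []
Peg 3: [3, 1]

After move 5 (1->1):
Peg 0: [5, 2]
Peg 1: [4]
Peg 2: []
Peg 3: [3, 1]

After move 6 (1->2):
Peg 0: [5, 2]
Peg 1: []
Peg 2: [4]
Peg 3: [3, 1]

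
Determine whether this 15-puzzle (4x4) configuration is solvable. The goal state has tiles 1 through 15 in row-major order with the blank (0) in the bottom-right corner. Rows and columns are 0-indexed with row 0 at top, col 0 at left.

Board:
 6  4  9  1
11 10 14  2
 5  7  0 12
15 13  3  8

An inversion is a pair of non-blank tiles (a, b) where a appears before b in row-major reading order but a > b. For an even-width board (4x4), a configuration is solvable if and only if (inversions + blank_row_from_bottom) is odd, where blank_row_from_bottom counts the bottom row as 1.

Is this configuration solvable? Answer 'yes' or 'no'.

Answer: yes

Derivation:
Inversions: 41
Blank is in row 2 (0-indexed from top), which is row 2 counting from the bottom (bottom = 1).
41 + 2 = 43, which is odd, so the puzzle is solvable.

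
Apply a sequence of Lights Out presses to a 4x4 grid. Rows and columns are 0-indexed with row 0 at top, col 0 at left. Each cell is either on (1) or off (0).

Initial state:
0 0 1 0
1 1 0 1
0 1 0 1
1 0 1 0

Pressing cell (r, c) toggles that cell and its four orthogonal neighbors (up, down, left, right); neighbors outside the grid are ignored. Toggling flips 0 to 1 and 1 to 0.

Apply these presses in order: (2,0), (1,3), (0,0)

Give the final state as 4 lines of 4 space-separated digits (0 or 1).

Answer: 1 1 1 1
1 1 1 0
1 0 0 0
0 0 1 0

Derivation:
After press 1 at (2,0):
0 0 1 0
0 1 0 1
1 0 0 1
0 0 1 0

After press 2 at (1,3):
0 0 1 1
0 1 1 0
1 0 0 0
0 0 1 0

After press 3 at (0,0):
1 1 1 1
1 1 1 0
1 0 0 0
0 0 1 0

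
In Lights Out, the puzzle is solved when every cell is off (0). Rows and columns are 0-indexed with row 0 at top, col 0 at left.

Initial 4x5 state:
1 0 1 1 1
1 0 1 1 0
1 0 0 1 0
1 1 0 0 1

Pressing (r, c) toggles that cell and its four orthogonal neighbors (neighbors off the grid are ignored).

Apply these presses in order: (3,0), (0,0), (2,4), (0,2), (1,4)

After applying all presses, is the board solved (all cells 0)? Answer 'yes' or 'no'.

After press 1 at (3,0):
1 0 1 1 1
1 0 1 1 0
0 0 0 1 0
0 0 0 0 1

After press 2 at (0,0):
0 1 1 1 1
0 0 1 1 0
0 0 0 1 0
0 0 0 0 1

After press 3 at (2,4):
0 1 1 1 1
0 0 1 1 1
0 0 0 0 1
0 0 0 0 0

After press 4 at (0,2):
0 0 0 0 1
0 0 0 1 1
0 0 0 0 1
0 0 0 0 0

After press 5 at (1,4):
0 0 0 0 0
0 0 0 0 0
0 0 0 0 0
0 0 0 0 0

Lights still on: 0

Answer: yes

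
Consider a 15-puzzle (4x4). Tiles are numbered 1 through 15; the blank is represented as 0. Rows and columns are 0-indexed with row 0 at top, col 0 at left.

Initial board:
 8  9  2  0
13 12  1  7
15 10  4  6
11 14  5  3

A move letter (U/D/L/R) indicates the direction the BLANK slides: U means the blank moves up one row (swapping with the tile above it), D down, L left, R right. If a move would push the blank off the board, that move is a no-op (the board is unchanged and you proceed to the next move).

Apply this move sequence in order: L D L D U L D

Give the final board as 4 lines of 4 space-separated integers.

Answer:  8  9  1  2
15 13 12  7
 0 10  4  6
11 14  5  3

Derivation:
After move 1 (L):
 8  9  0  2
13 12  1  7
15 10  4  6
11 14  5  3

After move 2 (D):
 8  9  1  2
13 12  0  7
15 10  4  6
11 14  5  3

After move 3 (L):
 8  9  1  2
13  0 12  7
15 10  4  6
11 14  5  3

After move 4 (D):
 8  9  1  2
13 10 12  7
15  0  4  6
11 14  5  3

After move 5 (U):
 8  9  1  2
13  0 12  7
15 10  4  6
11 14  5  3

After move 6 (L):
 8  9  1  2
 0 13 12  7
15 10  4  6
11 14  5  3

After move 7 (D):
 8  9  1  2
15 13 12  7
 0 10  4  6
11 14  5  3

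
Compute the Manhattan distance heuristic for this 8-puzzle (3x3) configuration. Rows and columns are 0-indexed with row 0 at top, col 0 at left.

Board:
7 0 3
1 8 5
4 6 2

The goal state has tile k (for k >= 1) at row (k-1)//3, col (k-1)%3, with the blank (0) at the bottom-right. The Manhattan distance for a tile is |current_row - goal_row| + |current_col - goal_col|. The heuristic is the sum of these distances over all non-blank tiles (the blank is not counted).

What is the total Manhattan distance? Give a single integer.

Answer: 11

Derivation:
Tile 7: (0,0)->(2,0) = 2
Tile 3: (0,2)->(0,2) = 0
Tile 1: (1,0)->(0,0) = 1
Tile 8: (1,1)->(2,1) = 1
Tile 5: (1,2)->(1,1) = 1
Tile 4: (2,0)->(1,0) = 1
Tile 6: (2,1)->(1,2) = 2
Tile 2: (2,2)->(0,1) = 3
Sum: 2 + 0 + 1 + 1 + 1 + 1 + 2 + 3 = 11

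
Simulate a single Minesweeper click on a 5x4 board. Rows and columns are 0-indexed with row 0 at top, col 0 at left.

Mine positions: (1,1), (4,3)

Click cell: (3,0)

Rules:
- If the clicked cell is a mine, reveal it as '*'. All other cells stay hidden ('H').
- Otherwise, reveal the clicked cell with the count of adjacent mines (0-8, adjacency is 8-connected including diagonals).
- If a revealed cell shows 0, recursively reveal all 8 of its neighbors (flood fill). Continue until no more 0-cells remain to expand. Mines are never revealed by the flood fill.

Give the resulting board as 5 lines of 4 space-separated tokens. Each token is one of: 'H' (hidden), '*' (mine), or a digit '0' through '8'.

H H H H
H H H H
1 1 1 H
0 0 1 H
0 0 1 H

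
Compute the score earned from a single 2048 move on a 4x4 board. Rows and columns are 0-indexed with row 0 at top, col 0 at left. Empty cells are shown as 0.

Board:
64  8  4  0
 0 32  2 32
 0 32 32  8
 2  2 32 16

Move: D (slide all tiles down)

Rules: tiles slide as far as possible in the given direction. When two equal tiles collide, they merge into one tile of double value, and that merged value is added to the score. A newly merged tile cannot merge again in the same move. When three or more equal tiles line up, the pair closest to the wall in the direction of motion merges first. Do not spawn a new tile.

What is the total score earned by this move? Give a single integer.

Answer: 128

Derivation:
Slide down:
col 0: [64, 0, 0, 2] -> [0, 0, 64, 2]  score +0 (running 0)
col 1: [8, 32, 32, 2] -> [0, 8, 64, 2]  score +64 (running 64)
col 2: [4, 2, 32, 32] -> [0, 4, 2, 64]  score +64 (running 128)
col 3: [0, 32, 8, 16] -> [0, 32, 8, 16]  score +0 (running 128)
Board after move:
 0  0  0  0
 0  8  4 32
64 64  2  8
 2  2 64 16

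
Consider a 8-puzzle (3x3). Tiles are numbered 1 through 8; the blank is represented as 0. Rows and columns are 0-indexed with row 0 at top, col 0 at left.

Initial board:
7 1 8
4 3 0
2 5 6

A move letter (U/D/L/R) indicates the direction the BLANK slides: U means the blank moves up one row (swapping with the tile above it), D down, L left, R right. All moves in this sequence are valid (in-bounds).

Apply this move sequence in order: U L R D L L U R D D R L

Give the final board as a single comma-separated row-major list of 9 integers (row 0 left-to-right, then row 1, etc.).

After move 1 (U):
7 1 0
4 3 8
2 5 6

After move 2 (L):
7 0 1
4 3 8
2 5 6

After move 3 (R):
7 1 0
4 3 8
2 5 6

After move 4 (D):
7 1 8
4 3 0
2 5 6

After move 5 (L):
7 1 8
4 0 3
2 5 6

After move 6 (L):
7 1 8
0 4 3
2 5 6

After move 7 (U):
0 1 8
7 4 3
2 5 6

After move 8 (R):
1 0 8
7 4 3
2 5 6

After move 9 (D):
1 4 8
7 0 3
2 5 6

After move 10 (D):
1 4 8
7 5 3
2 0 6

After move 11 (R):
1 4 8
7 5 3
2 6 0

After move 12 (L):
1 4 8
7 5 3
2 0 6

Answer: 1, 4, 8, 7, 5, 3, 2, 0, 6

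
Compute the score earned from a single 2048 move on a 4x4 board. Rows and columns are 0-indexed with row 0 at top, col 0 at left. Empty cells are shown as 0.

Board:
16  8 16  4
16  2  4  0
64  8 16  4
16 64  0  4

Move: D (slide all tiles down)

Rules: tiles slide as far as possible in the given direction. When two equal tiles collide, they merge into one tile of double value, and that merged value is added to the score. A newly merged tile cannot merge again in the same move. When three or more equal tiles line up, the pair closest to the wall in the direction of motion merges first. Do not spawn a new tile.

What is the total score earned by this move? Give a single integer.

Slide down:
col 0: [16, 16, 64, 16] -> [0, 32, 64, 16]  score +32 (running 32)
col 1: [8, 2, 8, 64] -> [8, 2, 8, 64]  score +0 (running 32)
col 2: [16, 4, 16, 0] -> [0, 16, 4, 16]  score +0 (running 32)
col 3: [4, 0, 4, 4] -> [0, 0, 4, 8]  score +8 (running 40)
Board after move:
 0  8  0  0
32  2 16  0
64  8  4  4
16 64 16  8

Answer: 40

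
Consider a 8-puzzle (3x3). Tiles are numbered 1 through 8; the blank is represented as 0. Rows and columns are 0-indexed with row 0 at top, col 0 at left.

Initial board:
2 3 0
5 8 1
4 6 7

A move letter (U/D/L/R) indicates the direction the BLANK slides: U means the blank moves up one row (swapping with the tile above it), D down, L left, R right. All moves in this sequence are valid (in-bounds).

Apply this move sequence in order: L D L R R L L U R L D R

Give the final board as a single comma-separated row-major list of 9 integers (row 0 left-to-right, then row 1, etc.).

Answer: 2, 8, 3, 5, 0, 1, 4, 6, 7

Derivation:
After move 1 (L):
2 0 3
5 8 1
4 6 7

After move 2 (D):
2 8 3
5 0 1
4 6 7

After move 3 (L):
2 8 3
0 5 1
4 6 7

After move 4 (R):
2 8 3
5 0 1
4 6 7

After move 5 (R):
2 8 3
5 1 0
4 6 7

After move 6 (L):
2 8 3
5 0 1
4 6 7

After move 7 (L):
2 8 3
0 5 1
4 6 7

After move 8 (U):
0 8 3
2 5 1
4 6 7

After move 9 (R):
8 0 3
2 5 1
4 6 7

After move 10 (L):
0 8 3
2 5 1
4 6 7

After move 11 (D):
2 8 3
0 5 1
4 6 7

After move 12 (R):
2 8 3
5 0 1
4 6 7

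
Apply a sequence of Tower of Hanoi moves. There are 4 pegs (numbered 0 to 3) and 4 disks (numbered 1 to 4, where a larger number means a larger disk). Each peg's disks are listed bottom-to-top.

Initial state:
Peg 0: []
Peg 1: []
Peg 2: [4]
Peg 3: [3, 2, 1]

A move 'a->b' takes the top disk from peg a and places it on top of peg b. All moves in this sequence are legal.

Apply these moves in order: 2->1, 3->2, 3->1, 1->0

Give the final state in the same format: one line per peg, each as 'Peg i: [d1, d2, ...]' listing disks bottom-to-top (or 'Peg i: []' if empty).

Answer: Peg 0: [2]
Peg 1: [4]
Peg 2: [1]
Peg 3: [3]

Derivation:
After move 1 (2->1):
Peg 0: []
Peg 1: [4]
Peg 2: []
Peg 3: [3, 2, 1]

After move 2 (3->2):
Peg 0: []
Peg 1: [4]
Peg 2: [1]
Peg 3: [3, 2]

After move 3 (3->1):
Peg 0: []
Peg 1: [4, 2]
Peg 2: [1]
Peg 3: [3]

After move 4 (1->0):
Peg 0: [2]
Peg 1: [4]
Peg 2: [1]
Peg 3: [3]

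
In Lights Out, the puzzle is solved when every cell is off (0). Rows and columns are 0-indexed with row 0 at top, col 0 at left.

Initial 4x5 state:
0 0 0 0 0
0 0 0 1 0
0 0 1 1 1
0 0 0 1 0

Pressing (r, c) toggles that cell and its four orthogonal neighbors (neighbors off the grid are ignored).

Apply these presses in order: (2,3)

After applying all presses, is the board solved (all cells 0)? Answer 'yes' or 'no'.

After press 1 at (2,3):
0 0 0 0 0
0 0 0 0 0
0 0 0 0 0
0 0 0 0 0

Lights still on: 0

Answer: yes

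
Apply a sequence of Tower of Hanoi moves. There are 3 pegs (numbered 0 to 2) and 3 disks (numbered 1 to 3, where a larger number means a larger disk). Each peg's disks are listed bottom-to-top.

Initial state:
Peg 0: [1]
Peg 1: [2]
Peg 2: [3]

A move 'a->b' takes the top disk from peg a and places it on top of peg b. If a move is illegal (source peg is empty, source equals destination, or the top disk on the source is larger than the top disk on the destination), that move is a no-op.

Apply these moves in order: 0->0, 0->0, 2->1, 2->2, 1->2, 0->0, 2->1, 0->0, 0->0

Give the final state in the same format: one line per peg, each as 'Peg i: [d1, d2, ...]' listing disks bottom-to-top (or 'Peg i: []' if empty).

After move 1 (0->0):
Peg 0: [1]
Peg 1: [2]
Peg 2: [3]

After move 2 (0->0):
Peg 0: [1]
Peg 1: [2]
Peg 2: [3]

After move 3 (2->1):
Peg 0: [1]
Peg 1: [2]
Peg 2: [3]

After move 4 (2->2):
Peg 0: [1]
Peg 1: [2]
Peg 2: [3]

After move 5 (1->2):
Peg 0: [1]
Peg 1: []
Peg 2: [3, 2]

After move 6 (0->0):
Peg 0: [1]
Peg 1: []
Peg 2: [3, 2]

After move 7 (2->1):
Peg 0: [1]
Peg 1: [2]
Peg 2: [3]

After move 8 (0->0):
Peg 0: [1]
Peg 1: [2]
Peg 2: [3]

After move 9 (0->0):
Peg 0: [1]
Peg 1: [2]
Peg 2: [3]

Answer: Peg 0: [1]
Peg 1: [2]
Peg 2: [3]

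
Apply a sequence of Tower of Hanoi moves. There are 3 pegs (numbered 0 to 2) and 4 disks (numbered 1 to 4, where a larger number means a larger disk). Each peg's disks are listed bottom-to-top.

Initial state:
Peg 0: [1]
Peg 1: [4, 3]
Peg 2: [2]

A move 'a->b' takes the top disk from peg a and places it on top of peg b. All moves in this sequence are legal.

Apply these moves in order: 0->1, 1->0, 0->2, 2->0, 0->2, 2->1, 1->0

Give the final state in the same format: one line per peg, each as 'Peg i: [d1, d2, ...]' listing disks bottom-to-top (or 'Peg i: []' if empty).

Answer: Peg 0: [1]
Peg 1: [4, 3]
Peg 2: [2]

Derivation:
After move 1 (0->1):
Peg 0: []
Peg 1: [4, 3, 1]
Peg 2: [2]

After move 2 (1->0):
Peg 0: [1]
Peg 1: [4, 3]
Peg 2: [2]

After move 3 (0->2):
Peg 0: []
Peg 1: [4, 3]
Peg 2: [2, 1]

After move 4 (2->0):
Peg 0: [1]
Peg 1: [4, 3]
Peg 2: [2]

After move 5 (0->2):
Peg 0: []
Peg 1: [4, 3]
Peg 2: [2, 1]

After move 6 (2->1):
Peg 0: []
Peg 1: [4, 3, 1]
Peg 2: [2]

After move 7 (1->0):
Peg 0: [1]
Peg 1: [4, 3]
Peg 2: [2]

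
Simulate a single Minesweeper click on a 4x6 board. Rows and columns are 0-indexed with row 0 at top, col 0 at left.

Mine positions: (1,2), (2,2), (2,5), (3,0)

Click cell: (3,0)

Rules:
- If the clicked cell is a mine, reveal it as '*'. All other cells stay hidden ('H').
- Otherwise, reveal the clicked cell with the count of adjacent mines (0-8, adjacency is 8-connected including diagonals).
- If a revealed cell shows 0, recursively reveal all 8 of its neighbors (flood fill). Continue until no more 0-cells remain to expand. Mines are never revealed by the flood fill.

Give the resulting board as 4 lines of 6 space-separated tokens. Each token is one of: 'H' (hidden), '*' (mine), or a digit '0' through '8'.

H H H H H H
H H H H H H
H H H H H H
* H H H H H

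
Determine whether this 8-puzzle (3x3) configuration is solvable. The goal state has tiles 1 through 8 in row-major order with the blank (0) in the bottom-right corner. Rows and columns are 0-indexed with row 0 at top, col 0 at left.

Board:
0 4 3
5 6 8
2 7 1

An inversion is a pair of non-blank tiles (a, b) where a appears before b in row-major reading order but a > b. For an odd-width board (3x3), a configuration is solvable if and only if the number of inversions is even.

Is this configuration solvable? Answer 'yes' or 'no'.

Answer: yes

Derivation:
Inversions (pairs i<j in row-major order where tile[i] > tile[j] > 0): 14
14 is even, so the puzzle is solvable.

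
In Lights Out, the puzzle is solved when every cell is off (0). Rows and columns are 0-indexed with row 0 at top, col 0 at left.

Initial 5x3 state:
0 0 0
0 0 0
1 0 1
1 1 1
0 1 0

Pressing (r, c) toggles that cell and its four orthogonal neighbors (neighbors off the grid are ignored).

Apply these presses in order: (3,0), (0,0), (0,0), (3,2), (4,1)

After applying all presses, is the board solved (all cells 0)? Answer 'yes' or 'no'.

Answer: yes

Derivation:
After press 1 at (3,0):
0 0 0
0 0 0
0 0 1
0 0 1
1 1 0

After press 2 at (0,0):
1 1 0
1 0 0
0 0 1
0 0 1
1 1 0

After press 3 at (0,0):
0 0 0
0 0 0
0 0 1
0 0 1
1 1 0

After press 4 at (3,2):
0 0 0
0 0 0
0 0 0
0 1 0
1 1 1

After press 5 at (4,1):
0 0 0
0 0 0
0 0 0
0 0 0
0 0 0

Lights still on: 0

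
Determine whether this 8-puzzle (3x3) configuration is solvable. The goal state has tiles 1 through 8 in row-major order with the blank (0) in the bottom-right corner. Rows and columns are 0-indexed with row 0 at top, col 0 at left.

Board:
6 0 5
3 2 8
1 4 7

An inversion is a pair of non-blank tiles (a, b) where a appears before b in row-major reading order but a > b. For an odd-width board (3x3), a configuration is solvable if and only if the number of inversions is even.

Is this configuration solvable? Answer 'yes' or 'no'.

Answer: no

Derivation:
Inversions (pairs i<j in row-major order where tile[i] > tile[j] > 0): 15
15 is odd, so the puzzle is not solvable.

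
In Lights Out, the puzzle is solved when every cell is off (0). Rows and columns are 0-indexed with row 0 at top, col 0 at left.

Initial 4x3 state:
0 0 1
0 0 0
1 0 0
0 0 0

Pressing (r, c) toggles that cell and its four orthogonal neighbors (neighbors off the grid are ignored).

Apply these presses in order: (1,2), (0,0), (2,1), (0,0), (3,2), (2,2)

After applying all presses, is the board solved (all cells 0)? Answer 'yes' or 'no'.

After press 1 at (1,2):
0 0 0
0 1 1
1 0 1
0 0 0

After press 2 at (0,0):
1 1 0
1 1 1
1 0 1
0 0 0

After press 3 at (2,1):
1 1 0
1 0 1
0 1 0
0 1 0

After press 4 at (0,0):
0 0 0
0 0 1
0 1 0
0 1 0

After press 5 at (3,2):
0 0 0
0 0 1
0 1 1
0 0 1

After press 6 at (2,2):
0 0 0
0 0 0
0 0 0
0 0 0

Lights still on: 0

Answer: yes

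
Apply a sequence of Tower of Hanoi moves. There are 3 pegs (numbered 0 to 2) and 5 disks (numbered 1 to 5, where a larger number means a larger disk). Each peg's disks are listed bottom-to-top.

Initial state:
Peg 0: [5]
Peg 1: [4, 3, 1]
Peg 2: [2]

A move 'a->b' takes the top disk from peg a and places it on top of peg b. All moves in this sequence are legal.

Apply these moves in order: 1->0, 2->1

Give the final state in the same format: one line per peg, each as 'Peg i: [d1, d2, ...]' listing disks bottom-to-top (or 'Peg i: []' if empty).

Answer: Peg 0: [5, 1]
Peg 1: [4, 3, 2]
Peg 2: []

Derivation:
After move 1 (1->0):
Peg 0: [5, 1]
Peg 1: [4, 3]
Peg 2: [2]

After move 2 (2->1):
Peg 0: [5, 1]
Peg 1: [4, 3, 2]
Peg 2: []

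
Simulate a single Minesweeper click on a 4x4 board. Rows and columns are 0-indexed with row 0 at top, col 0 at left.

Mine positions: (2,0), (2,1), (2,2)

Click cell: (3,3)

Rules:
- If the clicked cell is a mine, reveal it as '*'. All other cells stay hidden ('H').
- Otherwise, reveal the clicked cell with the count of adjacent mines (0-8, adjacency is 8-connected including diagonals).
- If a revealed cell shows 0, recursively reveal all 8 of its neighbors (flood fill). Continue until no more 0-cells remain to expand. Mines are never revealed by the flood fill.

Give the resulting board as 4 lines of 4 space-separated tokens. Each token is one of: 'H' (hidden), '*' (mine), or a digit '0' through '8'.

H H H H
H H H H
H H H H
H H H 1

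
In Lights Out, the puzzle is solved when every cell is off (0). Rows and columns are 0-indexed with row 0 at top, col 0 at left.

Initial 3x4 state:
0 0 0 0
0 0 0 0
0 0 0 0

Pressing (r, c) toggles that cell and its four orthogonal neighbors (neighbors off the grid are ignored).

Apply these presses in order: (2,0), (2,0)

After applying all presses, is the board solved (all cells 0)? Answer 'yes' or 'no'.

After press 1 at (2,0):
0 0 0 0
1 0 0 0
1 1 0 0

After press 2 at (2,0):
0 0 0 0
0 0 0 0
0 0 0 0

Lights still on: 0

Answer: yes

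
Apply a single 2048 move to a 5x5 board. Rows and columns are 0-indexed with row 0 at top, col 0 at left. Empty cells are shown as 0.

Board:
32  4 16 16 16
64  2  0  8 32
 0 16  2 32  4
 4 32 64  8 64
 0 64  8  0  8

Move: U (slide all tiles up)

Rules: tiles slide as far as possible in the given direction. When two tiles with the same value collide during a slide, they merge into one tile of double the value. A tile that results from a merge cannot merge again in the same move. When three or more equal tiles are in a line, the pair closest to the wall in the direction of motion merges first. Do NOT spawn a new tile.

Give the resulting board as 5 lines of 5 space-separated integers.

Slide up:
col 0: [32, 64, 0, 4, 0] -> [32, 64, 4, 0, 0]
col 1: [4, 2, 16, 32, 64] -> [4, 2, 16, 32, 64]
col 2: [16, 0, 2, 64, 8] -> [16, 2, 64, 8, 0]
col 3: [16, 8, 32, 8, 0] -> [16, 8, 32, 8, 0]
col 4: [16, 32, 4, 64, 8] -> [16, 32, 4, 64, 8]

Answer: 32  4 16 16 16
64  2  2  8 32
 4 16 64 32  4
 0 32  8  8 64
 0 64  0  0  8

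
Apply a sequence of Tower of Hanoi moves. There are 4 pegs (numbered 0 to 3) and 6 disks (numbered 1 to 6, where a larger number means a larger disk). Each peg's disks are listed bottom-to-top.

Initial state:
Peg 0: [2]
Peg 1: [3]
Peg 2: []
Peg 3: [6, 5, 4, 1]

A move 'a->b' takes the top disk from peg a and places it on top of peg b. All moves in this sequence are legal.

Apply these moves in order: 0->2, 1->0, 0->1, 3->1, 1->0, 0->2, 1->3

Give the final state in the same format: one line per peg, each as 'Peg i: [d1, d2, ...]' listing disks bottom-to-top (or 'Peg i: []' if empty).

Answer: Peg 0: []
Peg 1: []
Peg 2: [2, 1]
Peg 3: [6, 5, 4, 3]

Derivation:
After move 1 (0->2):
Peg 0: []
Peg 1: [3]
Peg 2: [2]
Peg 3: [6, 5, 4, 1]

After move 2 (1->0):
Peg 0: [3]
Peg 1: []
Peg 2: [2]
Peg 3: [6, 5, 4, 1]

After move 3 (0->1):
Peg 0: []
Peg 1: [3]
Peg 2: [2]
Peg 3: [6, 5, 4, 1]

After move 4 (3->1):
Peg 0: []
Peg 1: [3, 1]
Peg 2: [2]
Peg 3: [6, 5, 4]

After move 5 (1->0):
Peg 0: [1]
Peg 1: [3]
Peg 2: [2]
Peg 3: [6, 5, 4]

After move 6 (0->2):
Peg 0: []
Peg 1: [3]
Peg 2: [2, 1]
Peg 3: [6, 5, 4]

After move 7 (1->3):
Peg 0: []
Peg 1: []
Peg 2: [2, 1]
Peg 3: [6, 5, 4, 3]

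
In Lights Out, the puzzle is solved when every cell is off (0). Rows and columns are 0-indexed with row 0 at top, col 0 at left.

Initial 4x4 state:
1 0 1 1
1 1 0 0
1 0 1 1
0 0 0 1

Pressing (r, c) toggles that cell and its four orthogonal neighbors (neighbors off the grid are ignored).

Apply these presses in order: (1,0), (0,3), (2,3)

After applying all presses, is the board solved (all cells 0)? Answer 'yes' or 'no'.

After press 1 at (1,0):
0 0 1 1
0 0 0 0
0 0 1 1
0 0 0 1

After press 2 at (0,3):
0 0 0 0
0 0 0 1
0 0 1 1
0 0 0 1

After press 3 at (2,3):
0 0 0 0
0 0 0 0
0 0 0 0
0 0 0 0

Lights still on: 0

Answer: yes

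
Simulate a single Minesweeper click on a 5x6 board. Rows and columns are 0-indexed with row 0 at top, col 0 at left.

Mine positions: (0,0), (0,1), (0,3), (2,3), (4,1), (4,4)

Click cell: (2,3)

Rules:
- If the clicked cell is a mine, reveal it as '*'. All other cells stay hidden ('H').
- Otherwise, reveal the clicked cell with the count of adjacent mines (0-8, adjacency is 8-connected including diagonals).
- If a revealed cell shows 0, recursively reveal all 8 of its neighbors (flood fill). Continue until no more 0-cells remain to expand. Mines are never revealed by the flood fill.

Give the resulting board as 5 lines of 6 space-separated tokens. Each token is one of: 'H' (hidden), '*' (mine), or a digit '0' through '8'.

H H H H H H
H H H H H H
H H H * H H
H H H H H H
H H H H H H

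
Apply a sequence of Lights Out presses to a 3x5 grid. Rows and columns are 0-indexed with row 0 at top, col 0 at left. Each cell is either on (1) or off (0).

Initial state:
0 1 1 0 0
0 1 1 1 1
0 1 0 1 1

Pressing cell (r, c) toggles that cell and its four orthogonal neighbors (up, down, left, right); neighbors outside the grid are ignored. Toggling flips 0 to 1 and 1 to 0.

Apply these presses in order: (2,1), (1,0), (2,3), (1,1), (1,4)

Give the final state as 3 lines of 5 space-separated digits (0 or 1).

After press 1 at (2,1):
0 1 1 0 0
0 0 1 1 1
1 0 1 1 1

After press 2 at (1,0):
1 1 1 0 0
1 1 1 1 1
0 0 1 1 1

After press 3 at (2,3):
1 1 1 0 0
1 1 1 0 1
0 0 0 0 0

After press 4 at (1,1):
1 0 1 0 0
0 0 0 0 1
0 1 0 0 0

After press 5 at (1,4):
1 0 1 0 1
0 0 0 1 0
0 1 0 0 1

Answer: 1 0 1 0 1
0 0 0 1 0
0 1 0 0 1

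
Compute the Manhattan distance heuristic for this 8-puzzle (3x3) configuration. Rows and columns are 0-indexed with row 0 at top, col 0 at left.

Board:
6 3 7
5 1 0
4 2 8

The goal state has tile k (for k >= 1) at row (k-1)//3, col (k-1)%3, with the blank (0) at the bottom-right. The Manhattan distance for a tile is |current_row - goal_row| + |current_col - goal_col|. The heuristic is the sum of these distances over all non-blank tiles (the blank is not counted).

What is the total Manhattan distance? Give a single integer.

Answer: 15

Derivation:
Tile 6: (0,0)->(1,2) = 3
Tile 3: (0,1)->(0,2) = 1
Tile 7: (0,2)->(2,0) = 4
Tile 5: (1,0)->(1,1) = 1
Tile 1: (1,1)->(0,0) = 2
Tile 4: (2,0)->(1,0) = 1
Tile 2: (2,1)->(0,1) = 2
Tile 8: (2,2)->(2,1) = 1
Sum: 3 + 1 + 4 + 1 + 2 + 1 + 2 + 1 = 15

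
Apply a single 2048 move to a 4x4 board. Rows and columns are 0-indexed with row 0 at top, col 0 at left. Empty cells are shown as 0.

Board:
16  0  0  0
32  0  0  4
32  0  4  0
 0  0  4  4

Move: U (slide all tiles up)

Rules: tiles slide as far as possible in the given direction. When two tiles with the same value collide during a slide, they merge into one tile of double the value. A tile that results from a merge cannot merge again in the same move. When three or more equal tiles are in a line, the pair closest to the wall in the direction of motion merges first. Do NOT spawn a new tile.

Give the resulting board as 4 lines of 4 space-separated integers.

Answer: 16  0  8  8
64  0  0  0
 0  0  0  0
 0  0  0  0

Derivation:
Slide up:
col 0: [16, 32, 32, 0] -> [16, 64, 0, 0]
col 1: [0, 0, 0, 0] -> [0, 0, 0, 0]
col 2: [0, 0, 4, 4] -> [8, 0, 0, 0]
col 3: [0, 4, 0, 4] -> [8, 0, 0, 0]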